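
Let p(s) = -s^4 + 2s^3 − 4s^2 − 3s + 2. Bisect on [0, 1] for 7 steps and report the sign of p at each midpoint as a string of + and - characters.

midpoint 0.5: p = -0.3125 < 0 → [0, 0.5]
midpoint 0.25: p = 1.027344 > 0 → [0.25, 0.5]
midpoint 0.375: p = 0.398193 > 0 → [0.375, 0.5]
midpoint 0.4375: p = 0.0527 > 0 → [0.4375, 0.5]
midpoint 0.46875: p = -0.1274 < 0 → [0.4375, 0.46875]
midpoint 0.453125: p = -0.0367 < 0 → [0.4375, 0.453125]
midpoint 0.4453125: p = 0.0081 > 0 → [0.4453125, 0.453125]

-+++--+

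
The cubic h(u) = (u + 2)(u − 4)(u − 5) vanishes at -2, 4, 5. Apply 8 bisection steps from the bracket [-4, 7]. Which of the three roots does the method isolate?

m = 1.5, h(m) = 30.625 (+); new bracket [-4, 1.5]
m = -1.25, h(m) = 24.609375 (+); new bracket [-4, -1.25]
m = -2.625, h(m) = -31.572266 (−); new bracket [-2.625, -1.25]
m = -1.9375, h(m) = 2.5745 (+); new bracket [-2.625, -1.9375]
m = -2.28125, h(m) = -12.8631 (−); new bracket [-2.28125, -1.9375]
m = -2.109375, h(m) = -4.7506 (−); new bracket [-2.109375, -1.9375]
m = -2.0234375, h(m) = -0.9915 (−); new bracket [-2.0234375, -1.9375]
m = -1.98046875, h(m) = 0.8154 (+); new bracket [-2.0234375, -1.98046875]

-2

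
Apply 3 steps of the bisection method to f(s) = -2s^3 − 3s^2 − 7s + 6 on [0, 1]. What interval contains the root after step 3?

[0.5, 0.625]

f(0.5) = 1.5 > 0, so the root lies in [0.5, 1]
f(0.75) = -1.78125 < 0, so the root lies in [0.5, 0.75]
f(0.625) = -0.035156 < 0, so the root lies in [0.5, 0.625]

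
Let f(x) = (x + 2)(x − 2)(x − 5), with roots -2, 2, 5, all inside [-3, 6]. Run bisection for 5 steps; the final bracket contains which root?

midpoint 1.5: f = 6.125 > 0 → [-3, 1.5]
midpoint -0.75: f = 19.765625 > 0 → [-3, -0.75]
midpoint -1.875: f = 3.330078 > 0 → [-3, -1.875]
midpoint -2.4375: f = -14.4392 < 0 → [-2.4375, -1.875]
midpoint -2.15625: f = -4.6474 < 0 → [-2.15625, -1.875]

-2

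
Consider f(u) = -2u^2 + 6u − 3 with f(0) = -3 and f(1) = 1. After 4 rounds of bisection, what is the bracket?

[0.625, 0.6875]

midpoint 0.5: f = -0.5 < 0 → [0.5, 1]
midpoint 0.75: f = 0.375 > 0 → [0.5, 0.75]
midpoint 0.625: f = -0.03125 < 0 → [0.625, 0.75]
midpoint 0.6875: f = 0.1797 > 0 → [0.625, 0.6875]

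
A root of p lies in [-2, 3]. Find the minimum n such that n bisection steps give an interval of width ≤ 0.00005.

Width after n steps is 5/2^n. Need 2^n ≥ 5/0.00005 = 100000.
2^16 = 65536 < 100000 ≤ 2^17 = 131072, so n = 17.

17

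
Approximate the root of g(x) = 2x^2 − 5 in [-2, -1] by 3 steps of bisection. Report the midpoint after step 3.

x = -1.5 gives g = -0.5, negative; keep [-2, -1.5]
x = -1.75 gives g = 1.125, positive; keep [-1.75, -1.5]
x = -1.625 gives g = 0.28125, positive; keep [-1.625, -1.5]

-1.625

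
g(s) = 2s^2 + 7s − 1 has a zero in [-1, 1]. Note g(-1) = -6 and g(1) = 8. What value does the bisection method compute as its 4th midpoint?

midpoint 0: g = -1 < 0 → [0, 1]
midpoint 0.5: g = 3 > 0 → [0, 0.5]
midpoint 0.25: g = 0.875 > 0 → [0, 0.25]
midpoint 0.125: g = -0.0938 < 0 → [0.125, 0.25]

0.125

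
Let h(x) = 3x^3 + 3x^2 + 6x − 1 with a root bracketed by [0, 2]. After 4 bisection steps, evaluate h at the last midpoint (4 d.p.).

h(1) = 11 > 0, so the root lies in [0, 1]
h(0.5) = 3.125 > 0, so the root lies in [0, 0.5]
h(0.25) = 0.734375 > 0, so the root lies in [0, 0.25]
h(0.125) = -0.1973 < 0, so the root lies in [0.125, 0.25]

-0.1973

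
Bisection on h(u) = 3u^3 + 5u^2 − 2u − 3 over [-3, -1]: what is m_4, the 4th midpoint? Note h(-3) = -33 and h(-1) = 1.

-1.625

u = -2 gives h = -3, negative; keep [-2, -1]
u = -1.5 gives h = 1.125, positive; keep [-2, -1.5]
u = -1.75 gives h = -0.265625, negative; keep [-1.75, -1.5]
u = -1.625 gives h = 0.5801, positive; keep [-1.75, -1.625]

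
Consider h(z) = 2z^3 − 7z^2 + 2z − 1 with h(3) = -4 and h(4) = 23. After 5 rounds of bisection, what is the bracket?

[3.21875, 3.25]

midpoint 3.5: h = 6 > 0 → [3, 3.5]
midpoint 3.25: h = 0.21875 > 0 → [3, 3.25]
midpoint 3.125: h = -2.074219 < 0 → [3.125, 3.25]
midpoint 3.1875: h = -0.9751 < 0 → [3.1875, 3.25]
midpoint 3.21875: h = -0.3902 < 0 → [3.21875, 3.25]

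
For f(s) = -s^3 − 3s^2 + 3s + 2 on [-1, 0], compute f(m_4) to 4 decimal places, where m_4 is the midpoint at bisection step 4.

0.1970

m = -0.5, f(m) = -0.125 (−); new bracket [-0.5, 0]
m = -0.25, f(m) = 1.078125 (+); new bracket [-0.5, -0.25]
m = -0.375, f(m) = 0.505859 (+); new bracket [-0.5, -0.375]
m = -0.4375, f(m) = 0.197 (+); new bracket [-0.5, -0.4375]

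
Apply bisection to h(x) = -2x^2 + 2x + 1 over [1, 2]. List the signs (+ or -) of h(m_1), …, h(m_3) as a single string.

h(1.5) = -0.5 < 0, so the root lies in [1, 1.5]
h(1.25) = 0.375 > 0, so the root lies in [1.25, 1.5]
h(1.375) = -0.03125 < 0, so the root lies in [1.25, 1.375]

-+-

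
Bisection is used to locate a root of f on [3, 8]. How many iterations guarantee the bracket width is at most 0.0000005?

Width after n steps is 5/2^n. Need 2^n ≥ 5/0.0000005 = 10000000.
2^23 = 8388608 < 10000000 ≤ 2^24 = 16777216, so n = 24.

24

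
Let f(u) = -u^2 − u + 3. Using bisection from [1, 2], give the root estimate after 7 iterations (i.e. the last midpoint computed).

1.3046875

midpoint 1.5: f = -0.75 < 0 → [1, 1.5]
midpoint 1.25: f = 0.1875 > 0 → [1.25, 1.5]
midpoint 1.375: f = -0.265625 < 0 → [1.25, 1.375]
midpoint 1.3125: f = -0.0352 < 0 → [1.25, 1.3125]
midpoint 1.28125: f = 0.0771 > 0 → [1.28125, 1.3125]
midpoint 1.296875: f = 0.0212 > 0 → [1.296875, 1.3125]
midpoint 1.3046875: f = -0.0069 < 0 → [1.296875, 1.3046875]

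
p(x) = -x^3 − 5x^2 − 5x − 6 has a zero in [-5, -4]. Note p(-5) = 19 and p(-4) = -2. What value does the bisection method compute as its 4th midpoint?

p(-4.5) = 6.375 > 0, so the root lies in [-4.5, -4]
p(-4.25) = 1.703125 > 0, so the root lies in [-4.25, -4]
p(-4.125) = -0.263672 < 0, so the root lies in [-4.25, -4.125]
p(-4.1875) = 0.6902 > 0, so the root lies in [-4.1875, -4.125]

-4.1875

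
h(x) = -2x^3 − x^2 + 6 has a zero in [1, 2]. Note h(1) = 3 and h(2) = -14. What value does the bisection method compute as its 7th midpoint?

x = 1.5 gives h = -3, negative; keep [1, 1.5]
x = 1.25 gives h = 0.53125, positive; keep [1.25, 1.5]
x = 1.375 gives h = -1.089844, negative; keep [1.25, 1.375]
x = 1.3125 gives h = -0.2446, negative; keep [1.25, 1.3125]
x = 1.28125 gives h = 0.1518, positive; keep [1.28125, 1.3125]
x = 1.296875 gives h = -0.0443, negative; keep [1.28125, 1.296875]
x = 1.2890625 gives h = 0.0543, positive; keep [1.2890625, 1.296875]

1.2890625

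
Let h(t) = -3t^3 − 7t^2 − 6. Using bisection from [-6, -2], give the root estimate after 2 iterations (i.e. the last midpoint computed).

-3

h(-4) = 74 > 0, so the root lies in [-4, -2]
h(-3) = 12 > 0, so the root lies in [-3, -2]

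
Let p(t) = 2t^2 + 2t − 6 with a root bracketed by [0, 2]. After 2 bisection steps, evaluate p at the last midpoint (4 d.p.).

1.5000

t = 1 gives p = -2, negative; keep [1, 2]
t = 1.5 gives p = 1.5, positive; keep [1, 1.5]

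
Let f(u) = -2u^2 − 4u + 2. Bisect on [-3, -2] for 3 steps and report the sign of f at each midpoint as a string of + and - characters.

m = -2.5, f(m) = -0.5 (−); new bracket [-2.5, -2]
m = -2.25, f(m) = 0.875 (+); new bracket [-2.5, -2.25]
m = -2.375, f(m) = 0.21875 (+); new bracket [-2.5, -2.375]

-++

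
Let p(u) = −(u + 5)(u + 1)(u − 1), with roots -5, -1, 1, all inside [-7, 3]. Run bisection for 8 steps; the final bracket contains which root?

-5

p(-2) = -9 < 0, so the root lies in [-7, -2]
p(-4.5) = -9.625 < 0, so the root lies in [-7, -4.5]
p(-5.75) = 24.046875 > 0, so the root lies in [-5.75, -4.5]
p(-5.125) = 3.1582 > 0, so the root lies in [-5.125, -4.5]
p(-4.8125) = -4.155 < 0, so the root lies in [-5.125, -4.8125]
p(-4.96875) = -0.7403 < 0, so the root lies in [-5.125, -4.96875]
p(-5.046875) = 1.1471 > 0, so the root lies in [-5.046875, -4.96875]
p(-5.0078125) = 0.1881 > 0, so the root lies in [-5.0078125, -4.96875]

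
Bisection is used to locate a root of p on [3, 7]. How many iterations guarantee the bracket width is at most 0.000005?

Width after n steps is 4/2^n. Need 2^n ≥ 4/0.000005 = 800000.
2^19 = 524288 < 800000 ≤ 2^20 = 1048576, so n = 20.

20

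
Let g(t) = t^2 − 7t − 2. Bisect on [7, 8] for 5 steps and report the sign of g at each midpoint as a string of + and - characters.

t = 7.5 gives g = 1.75, positive; keep [7, 7.5]
t = 7.25 gives g = -0.1875, negative; keep [7.25, 7.5]
t = 7.375 gives g = 0.765625, positive; keep [7.25, 7.375]
t = 7.3125 gives g = 0.2852, positive; keep [7.25, 7.3125]
t = 7.28125 gives g = 0.0479, positive; keep [7.25, 7.28125]

+-+++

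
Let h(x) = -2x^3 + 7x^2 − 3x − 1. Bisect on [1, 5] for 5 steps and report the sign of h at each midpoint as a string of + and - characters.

x = 3 gives h = -1, negative; keep [1, 3]
x = 2 gives h = 5, positive; keep [2, 3]
x = 2.5 gives h = 4, positive; keep [2.5, 3]
x = 2.75 gives h = 2.0938, positive; keep [2.75, 3]
x = 2.875 gives h = 0.707, positive; keep [2.875, 3]

-++++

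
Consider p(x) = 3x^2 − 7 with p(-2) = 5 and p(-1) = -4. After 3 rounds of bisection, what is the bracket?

[-1.625, -1.5]

midpoint -1.5: p = -0.25 < 0 → [-2, -1.5]
midpoint -1.75: p = 2.1875 > 0 → [-1.75, -1.5]
midpoint -1.625: p = 0.921875 > 0 → [-1.625, -1.5]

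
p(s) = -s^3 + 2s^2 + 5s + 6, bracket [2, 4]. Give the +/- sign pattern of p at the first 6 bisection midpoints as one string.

+++---

s = 3 gives p = 12, positive; keep [3, 4]
s = 3.5 gives p = 5.125, positive; keep [3.5, 4]
s = 3.75 gives p = 0.140625, positive; keep [3.75, 4]
s = 3.875 gives p = -2.7793, negative; keep [3.75, 3.875]
s = 3.8125 gives p = -1.2825, negative; keep [3.75, 3.8125]
s = 3.78125 gives p = -0.5618, negative; keep [3.75, 3.78125]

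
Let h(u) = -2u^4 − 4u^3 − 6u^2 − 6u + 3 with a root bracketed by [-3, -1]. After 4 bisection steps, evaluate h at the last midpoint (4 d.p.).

0.1245

u = -2 gives h = -9, negative; keep [-2, -1]
u = -1.5 gives h = 1.875, positive; keep [-2, -1.5]
u = -1.75 gives h = -2.195312, negative; keep [-1.75, -1.5]
u = -1.625 gives h = 0.1245, positive; keep [-1.75, -1.625]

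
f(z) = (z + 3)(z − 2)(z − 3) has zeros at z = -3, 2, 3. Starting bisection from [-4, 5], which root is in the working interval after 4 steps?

f(0.5) = 13.125 > 0, so the root lies in [-4, 0.5]
f(-1.75) = 22.265625 > 0, so the root lies in [-4, -1.75]
f(-2.875) = 3.580078 > 0, so the root lies in [-4, -2.875]
f(-3.4375) = -15.3142 < 0, so the root lies in [-3.4375, -2.875]

-3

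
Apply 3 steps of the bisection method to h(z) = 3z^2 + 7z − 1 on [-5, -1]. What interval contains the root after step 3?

[-2.5, -2]

h(-3) = 5 > 0, so the root lies in [-3, -1]
h(-2) = -3 < 0, so the root lies in [-3, -2]
h(-2.5) = 0.25 > 0, so the root lies in [-2.5, -2]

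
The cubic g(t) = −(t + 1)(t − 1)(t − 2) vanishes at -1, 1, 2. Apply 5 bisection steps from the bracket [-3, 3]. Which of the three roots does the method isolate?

-1

m = 0, g(m) = -2 (−); new bracket [-3, 0]
m = -1.5, g(m) = 4.375 (+); new bracket [-1.5, 0]
m = -0.75, g(m) = -1.203125 (−); new bracket [-1.5, -0.75]
m = -1.125, g(m) = 0.8301 (+); new bracket [-1.125, -0.75]
m = -0.9375, g(m) = -0.3557 (−); new bracket [-1.125, -0.9375]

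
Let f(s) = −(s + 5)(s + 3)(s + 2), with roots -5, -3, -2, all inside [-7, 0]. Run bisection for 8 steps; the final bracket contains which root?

m = -3.5, f(m) = -1.125 (−); new bracket [-7, -3.5]
m = -5.25, f(m) = 1.828125 (+); new bracket [-5.25, -3.5]
m = -4.375, f(m) = -2.041016 (−); new bracket [-5.25, -4.375]
m = -4.8125, f(m) = -0.9558 (−); new bracket [-5.25, -4.8125]
m = -5.03125, f(m) = 0.1924 (+); new bracket [-5.03125, -4.8125]
m = -4.921875, f(m) = -0.4387 (−); new bracket [-5.03125, -4.921875]
m = -4.9765625, f(m) = -0.1379 (−); new bracket [-5.03125, -4.9765625]
m = -5.00390625, f(m) = 0.0235 (+); new bracket [-5.00390625, -4.9765625]

-5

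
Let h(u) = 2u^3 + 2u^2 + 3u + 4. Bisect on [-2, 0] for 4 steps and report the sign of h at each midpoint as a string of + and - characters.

+--+

m = -1, h(m) = 1 (+); new bracket [-2, -1]
m = -1.5, h(m) = -2.75 (−); new bracket [-1.5, -1]
m = -1.25, h(m) = -0.53125 (−); new bracket [-1.25, -1]
m = -1.125, h(m) = 0.3086 (+); new bracket [-1.25, -1.125]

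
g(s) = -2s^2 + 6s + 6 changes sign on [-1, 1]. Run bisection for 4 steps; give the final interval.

[-0.875, -0.75]

g(0) = 6 > 0, so the root lies in [-1, 0]
g(-0.5) = 2.5 > 0, so the root lies in [-1, -0.5]
g(-0.75) = 0.375 > 0, so the root lies in [-1, -0.75]
g(-0.875) = -0.7812 < 0, so the root lies in [-0.875, -0.75]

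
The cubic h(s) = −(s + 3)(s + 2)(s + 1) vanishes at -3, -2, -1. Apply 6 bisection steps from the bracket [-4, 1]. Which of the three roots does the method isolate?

-1

midpoint -1.5: h = 0.375 > 0 → [-1.5, 1]
midpoint -0.25: h = -3.609375 < 0 → [-1.5, -0.25]
midpoint -0.875: h = -0.298828 < 0 → [-1.5, -0.875]
midpoint -1.1875: h = 0.2761 > 0 → [-1.1875, -0.875]
midpoint -1.03125: h = 0.0596 > 0 → [-1.03125, -0.875]
midpoint -0.953125: h = -0.1004 < 0 → [-1.03125, -0.953125]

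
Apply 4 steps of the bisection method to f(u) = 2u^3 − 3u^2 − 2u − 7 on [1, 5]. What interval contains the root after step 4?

f(3) = 14 > 0, so the root lies in [1, 3]
f(2) = -7 < 0, so the root lies in [2, 3]
f(2.5) = 0.5 > 0, so the root lies in [2, 2.5]
f(2.25) = -3.9062 < 0, so the root lies in [2.25, 2.5]

[2.25, 2.5]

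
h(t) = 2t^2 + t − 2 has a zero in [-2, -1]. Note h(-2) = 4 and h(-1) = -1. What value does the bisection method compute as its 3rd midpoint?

m = -1.5, h(m) = 1 (+); new bracket [-1.5, -1]
m = -1.25, h(m) = -0.125 (−); new bracket [-1.5, -1.25]
m = -1.375, h(m) = 0.40625 (+); new bracket [-1.375, -1.25]

-1.375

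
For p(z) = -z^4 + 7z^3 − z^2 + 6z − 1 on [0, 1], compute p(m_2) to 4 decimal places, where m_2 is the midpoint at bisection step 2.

m = 0.5, p(m) = 2.5625 (+); new bracket [0, 0.5]
m = 0.25, p(m) = 0.542969 (+); new bracket [0, 0.25]

0.5430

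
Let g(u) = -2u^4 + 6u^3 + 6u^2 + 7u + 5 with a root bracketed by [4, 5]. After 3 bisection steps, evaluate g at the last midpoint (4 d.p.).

-21.9575

m = 4.5, g(m) = -115.375 (−); new bracket [4, 4.5]
m = 4.25, g(m) = -48.789062 (−); new bracket [4, 4.25]
m = 4.125, g(m) = -21.95752 (−); new bracket [4, 4.125]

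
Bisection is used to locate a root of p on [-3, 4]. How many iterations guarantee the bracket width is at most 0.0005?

Width after n steps is 7/2^n. Need 2^n ≥ 7/0.0005 = 14000.
2^13 = 8192 < 14000 ≤ 2^14 = 16384, so n = 14.

14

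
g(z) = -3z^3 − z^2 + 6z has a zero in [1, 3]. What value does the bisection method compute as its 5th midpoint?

1.3125

midpoint 2: g = -16 < 0 → [1, 2]
midpoint 1.5: g = -3.375 < 0 → [1, 1.5]
midpoint 1.25: g = 0.078125 > 0 → [1.25, 1.5]
midpoint 1.375: g = -1.4395 < 0 → [1.25, 1.375]
midpoint 1.3125: g = -0.6306 < 0 → [1.25, 1.3125]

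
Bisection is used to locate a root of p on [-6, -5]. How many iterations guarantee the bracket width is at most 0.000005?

18

Width after n steps is 1/2^n. Need 2^n ≥ 1/0.000005 = 200000.
2^17 = 131072 < 200000 ≤ 2^18 = 262144, so n = 18.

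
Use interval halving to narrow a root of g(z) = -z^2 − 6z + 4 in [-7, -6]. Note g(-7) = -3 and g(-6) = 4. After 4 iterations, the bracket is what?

[-6.625, -6.5625]

z = -6.5 gives g = 0.75, positive; keep [-7, -6.5]
z = -6.75 gives g = -1.0625, negative; keep [-6.75, -6.5]
z = -6.625 gives g = -0.140625, negative; keep [-6.625, -6.5]
z = -6.5625 gives g = 0.3086, positive; keep [-6.625, -6.5625]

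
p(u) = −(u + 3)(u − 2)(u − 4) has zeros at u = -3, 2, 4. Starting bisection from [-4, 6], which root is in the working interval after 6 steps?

-3

u = 1 gives p = -12, negative; keep [-4, 1]
u = -1.5 gives p = -28.875, negative; keep [-4, -1.5]
u = -2.75 gives p = -8.015625, negative; keep [-4, -2.75]
u = -3.375 gives p = 14.8652, positive; keep [-3.375, -2.75]
u = -3.0625 gives p = 2.2346, positive; keep [-3.0625, -2.75]
u = -2.90625 gives p = -3.1766, negative; keep [-3.0625, -2.90625]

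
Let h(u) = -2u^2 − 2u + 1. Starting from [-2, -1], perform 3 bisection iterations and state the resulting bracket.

[-1.375, -1.25]

u = -1.5 gives h = -0.5, negative; keep [-1.5, -1]
u = -1.25 gives h = 0.375, positive; keep [-1.5, -1.25]
u = -1.375 gives h = -0.03125, negative; keep [-1.375, -1.25]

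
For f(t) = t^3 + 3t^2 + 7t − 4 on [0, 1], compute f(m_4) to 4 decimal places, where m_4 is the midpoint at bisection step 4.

-0.2795

m = 0.5, f(m) = 0.375 (+); new bracket [0, 0.5]
m = 0.25, f(m) = -2.046875 (−); new bracket [0.25, 0.5]
m = 0.375, f(m) = -0.900391 (−); new bracket [0.375, 0.5]
m = 0.4375, f(m) = -0.2795 (−); new bracket [0.4375, 0.5]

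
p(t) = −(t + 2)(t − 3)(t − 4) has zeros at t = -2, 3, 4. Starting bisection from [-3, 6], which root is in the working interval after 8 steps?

t = 1.5 gives p = -13.125, negative; keep [-3, 1.5]
t = -0.75 gives p = -22.265625, negative; keep [-3, -0.75]
t = -1.875 gives p = -3.580078, negative; keep [-3, -1.875]
t = -2.4375 gives p = 15.3142, positive; keep [-2.4375, -1.875]
t = -2.15625 gives p = 4.9599, positive; keep [-2.15625, -1.875]
t = -2.015625 gives p = 0.4714, positive; keep [-2.015625, -1.875]
t = -1.9453125 gives p = -1.6079, negative; keep [-2.015625, -1.9453125]
t = -1.98046875 gives p = -0.5817, negative; keep [-2.015625, -1.98046875]

-2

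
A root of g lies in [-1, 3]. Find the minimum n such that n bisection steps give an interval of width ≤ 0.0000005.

23

Width after n steps is 4/2^n. Need 2^n ≥ 4/0.0000005 = 8000000.
2^22 = 4194304 < 8000000 ≤ 2^23 = 8388608, so n = 23.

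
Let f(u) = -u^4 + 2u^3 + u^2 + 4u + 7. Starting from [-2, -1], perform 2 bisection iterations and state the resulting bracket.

[-1.25, -1]

midpoint -1.5: f = -8.5625 < 0 → [-1.5, -1]
midpoint -1.25: f = -2.785156 < 0 → [-1.25, -1]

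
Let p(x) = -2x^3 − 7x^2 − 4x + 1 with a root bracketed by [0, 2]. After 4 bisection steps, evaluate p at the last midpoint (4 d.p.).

midpoint 1: p = -12 < 0 → [0, 1]
midpoint 0.5: p = -3 < 0 → [0, 0.5]
midpoint 0.25: p = -0.46875 < 0 → [0, 0.25]
midpoint 0.125: p = 0.3867 > 0 → [0.125, 0.25]

0.3867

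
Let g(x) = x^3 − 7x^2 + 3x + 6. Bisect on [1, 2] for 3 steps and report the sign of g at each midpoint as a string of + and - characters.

-+-

m = 1.5, g(m) = -1.875 (−); new bracket [1, 1.5]
m = 1.25, g(m) = 0.765625 (+); new bracket [1.25, 1.5]
m = 1.375, g(m) = -0.509766 (−); new bracket [1.25, 1.375]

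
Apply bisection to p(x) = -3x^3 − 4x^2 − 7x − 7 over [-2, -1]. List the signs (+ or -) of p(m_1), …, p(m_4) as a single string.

+++-

m = -1.5, p(m) = 4.625 (+); new bracket [-1.5, -1]
m = -1.25, p(m) = 1.359375 (+); new bracket [-1.25, -1]
m = -1.125, p(m) = 0.083984 (+); new bracket [-1.125, -1]
m = -1.0625, p(m) = -0.4797 (−); new bracket [-1.125, -1.0625]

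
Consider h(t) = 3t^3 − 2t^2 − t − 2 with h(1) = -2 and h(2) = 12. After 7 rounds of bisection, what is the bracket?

[1.3046875, 1.3125]

midpoint 1.5: h = 2.125 > 0 → [1, 1.5]
midpoint 1.25: h = -0.515625 < 0 → [1.25, 1.5]
midpoint 1.375: h = 0.642578 > 0 → [1.25, 1.375]
midpoint 1.3125: h = 0.0251 > 0 → [1.25, 1.3125]
midpoint 1.28125: h = -0.2545 < 0 → [1.28125, 1.3125]
midpoint 1.296875: h = -0.1171 < 0 → [1.296875, 1.3125]
midpoint 1.3046875: h = -0.0466 < 0 → [1.3046875, 1.3125]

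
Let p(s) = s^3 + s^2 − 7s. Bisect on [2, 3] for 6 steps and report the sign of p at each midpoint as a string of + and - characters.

p(2.5) = 4.375 > 0, so the root lies in [2, 2.5]
p(2.25) = 0.703125 > 0, so the root lies in [2, 2.25]
p(2.125) = -0.763672 < 0, so the root lies in [2.125, 2.25]
p(2.1875) = -0.0598 < 0, so the root lies in [2.1875, 2.25]
p(2.21875) = 0.3142 > 0, so the root lies in [2.1875, 2.21875]
p(2.203125) = 0.1253 > 0, so the root lies in [2.1875, 2.203125]

++--++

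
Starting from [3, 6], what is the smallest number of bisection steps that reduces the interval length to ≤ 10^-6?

22

Width after n steps is 3/2^n. Need 2^n ≥ 3/10^-6 = 3000000.
2^21 = 2097152 < 3000000 ≤ 2^22 = 4194304, so n = 22.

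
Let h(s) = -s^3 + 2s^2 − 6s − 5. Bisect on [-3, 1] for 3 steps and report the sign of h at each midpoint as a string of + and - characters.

h(-1) = 4 > 0, so the root lies in [-1, 1]
h(0) = -5 < 0, so the root lies in [-1, 0]
h(-0.5) = -1.375 < 0, so the root lies in [-1, -0.5]

+--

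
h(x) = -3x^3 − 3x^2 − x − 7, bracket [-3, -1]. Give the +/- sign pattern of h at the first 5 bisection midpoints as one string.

+-+-+

m = -2, h(m) = 7 (+); new bracket [-2, -1]
m = -1.5, h(m) = -2.125 (−); new bracket [-2, -1.5]
m = -1.75, h(m) = 1.640625 (+); new bracket [-1.75, -1.5]
m = -1.625, h(m) = -0.4238 (−); new bracket [-1.75, -1.625]
m = -1.6875, h(m) = 0.5608 (+); new bracket [-1.6875, -1.625]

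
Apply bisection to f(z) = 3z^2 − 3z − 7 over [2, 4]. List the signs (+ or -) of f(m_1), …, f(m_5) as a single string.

f(3) = 11 > 0, so the root lies in [2, 3]
f(2.5) = 4.25 > 0, so the root lies in [2, 2.5]
f(2.25) = 1.4375 > 0, so the root lies in [2, 2.25]
f(2.125) = 0.1719 > 0, so the root lies in [2, 2.125]
f(2.0625) = -0.4258 < 0, so the root lies in [2.0625, 2.125]

++++-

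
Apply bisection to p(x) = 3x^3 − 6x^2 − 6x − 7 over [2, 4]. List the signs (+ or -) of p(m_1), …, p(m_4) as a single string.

+---

x = 3 gives p = 2, positive; keep [2, 3]
x = 2.5 gives p = -12.625, negative; keep [2.5, 3]
x = 2.75 gives p = -6.484375, negative; keep [2.75, 3]
x = 2.875 gives p = -2.5527, negative; keep [2.875, 3]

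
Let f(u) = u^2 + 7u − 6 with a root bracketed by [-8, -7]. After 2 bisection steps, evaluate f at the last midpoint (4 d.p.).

-0.1875

f(-7.5) = -2.25 < 0, so the root lies in [-8, -7.5]
f(-7.75) = -0.1875 < 0, so the root lies in [-8, -7.75]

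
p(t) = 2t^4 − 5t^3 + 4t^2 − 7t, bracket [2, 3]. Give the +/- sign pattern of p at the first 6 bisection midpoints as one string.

+-++-+

p(2.5) = 7.5 > 0, so the root lies in [2, 2.5]
p(2.25) = -1.195312 < 0, so the root lies in [2.25, 2.5]
p(2.375) = 2.588379 > 0, so the root lies in [2.25, 2.375]
p(2.3125) = 0.5657 > 0, so the root lies in [2.25, 2.3125]
p(2.28125) = -0.3463 < 0, so the root lies in [2.28125, 2.3125]
p(2.296875) = 0.1017 > 0, so the root lies in [2.28125, 2.296875]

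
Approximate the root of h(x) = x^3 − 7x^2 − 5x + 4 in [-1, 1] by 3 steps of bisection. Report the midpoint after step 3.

0.25

x = 0 gives h = 4, positive; keep [0, 1]
x = 0.5 gives h = -0.125, negative; keep [0, 0.5]
x = 0.25 gives h = 2.328125, positive; keep [0.25, 0.5]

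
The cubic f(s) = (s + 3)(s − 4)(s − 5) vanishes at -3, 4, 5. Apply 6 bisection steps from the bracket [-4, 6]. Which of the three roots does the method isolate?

midpoint 1: f = 48 > 0 → [-4, 1]
midpoint -1.5: f = 53.625 > 0 → [-4, -1.5]
midpoint -2.75: f = 13.078125 > 0 → [-4, -2.75]
midpoint -3.375: f = -23.1621 < 0 → [-3.375, -2.75]
midpoint -3.0625: f = -3.5588 < 0 → [-3.0625, -2.75]
midpoint -2.90625: f = 5.119 > 0 → [-3.0625, -2.90625]

-3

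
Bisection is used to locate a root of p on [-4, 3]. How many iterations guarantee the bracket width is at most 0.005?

Width after n steps is 7/2^n. Need 2^n ≥ 7/0.005 = 1400.
2^10 = 1024 < 1400 ≤ 2^11 = 2048, so n = 11.

11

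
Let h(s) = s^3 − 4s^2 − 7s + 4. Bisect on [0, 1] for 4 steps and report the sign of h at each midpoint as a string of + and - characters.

-+++

midpoint 0.5: h = -0.375 < 0 → [0, 0.5]
midpoint 0.25: h = 2.015625 > 0 → [0.25, 0.5]
midpoint 0.375: h = 0.865234 > 0 → [0.375, 0.5]
midpoint 0.4375: h = 0.2556 > 0 → [0.4375, 0.5]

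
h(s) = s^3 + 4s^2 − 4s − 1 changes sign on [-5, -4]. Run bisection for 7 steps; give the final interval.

midpoint -4.5: h = 6.875 > 0 → [-5, -4.5]
midpoint -4.75: h = 1.078125 > 0 → [-5, -4.75]
midpoint -4.875: h = -2.294922 < 0 → [-4.875, -4.75]
midpoint -4.8125: h = -0.5676 < 0 → [-4.8125, -4.75]
midpoint -4.78125: h = 0.2654 > 0 → [-4.8125, -4.78125]
midpoint -4.796875: h = -0.1486 < 0 → [-4.796875, -4.78125]
midpoint -4.7890625: h = 0.059 > 0 → [-4.796875, -4.7890625]

[-4.796875, -4.7890625]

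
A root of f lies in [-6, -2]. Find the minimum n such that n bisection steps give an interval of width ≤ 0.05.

7

Width after n steps is 4/2^n. Need 2^n ≥ 4/0.05 = 80.
2^6 = 64 < 80 ≤ 2^7 = 128, so n = 7.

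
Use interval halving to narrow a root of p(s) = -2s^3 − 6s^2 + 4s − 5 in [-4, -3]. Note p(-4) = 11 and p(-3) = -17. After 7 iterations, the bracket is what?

midpoint -3.5: p = -6.75 < 0 → [-4, -3.5]
midpoint -3.75: p = 1.09375 > 0 → [-3.75, -3.5]
midpoint -3.625: p = -3.074219 < 0 → [-3.75, -3.625]
midpoint -3.6875: p = -1.0532 < 0 → [-3.75, -3.6875]
midpoint -3.71875: p = 0.0043 > 0 → [-3.71875, -3.6875]
midpoint -3.703125: p = -0.5284 < 0 → [-3.71875, -3.703125]
midpoint -3.7109375: p = -0.263 < 0 → [-3.71875, -3.7109375]

[-3.71875, -3.7109375]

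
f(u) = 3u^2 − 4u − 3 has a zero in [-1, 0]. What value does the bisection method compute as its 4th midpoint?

u = -0.5 gives f = -0.25, negative; keep [-1, -0.5]
u = -0.75 gives f = 1.6875, positive; keep [-0.75, -0.5]
u = -0.625 gives f = 0.671875, positive; keep [-0.625, -0.5]
u = -0.5625 gives f = 0.1992, positive; keep [-0.5625, -0.5]

-0.5625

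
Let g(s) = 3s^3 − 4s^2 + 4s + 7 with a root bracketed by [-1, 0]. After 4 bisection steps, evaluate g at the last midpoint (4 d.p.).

-0.4998

m = -0.5, g(m) = 3.625 (+); new bracket [-1, -0.5]
m = -0.75, g(m) = 0.484375 (+); new bracket [-1, -0.75]
m = -0.875, g(m) = -1.572266 (−); new bracket [-0.875, -0.75]
m = -0.8125, g(m) = -0.4998 (−); new bracket [-0.8125, -0.75]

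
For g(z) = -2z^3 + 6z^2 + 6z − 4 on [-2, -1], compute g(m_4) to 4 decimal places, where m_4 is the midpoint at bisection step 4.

0.6851

midpoint -1.5: g = 7.25 > 0 → [-1.5, -1]
midpoint -1.25: g = 1.78125 > 0 → [-1.25, -1]
midpoint -1.125: g = -0.308594 < 0 → [-1.25, -1.125]
midpoint -1.1875: g = 0.6851 > 0 → [-1.1875, -1.125]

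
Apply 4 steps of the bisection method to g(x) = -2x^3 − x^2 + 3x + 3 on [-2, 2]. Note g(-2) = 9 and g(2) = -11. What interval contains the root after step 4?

[1.25, 1.5]

g(0) = 3 > 0, so the root lies in [0, 2]
g(1) = 3 > 0, so the root lies in [1, 2]
g(1.5) = -1.5 < 0, so the root lies in [1, 1.5]
g(1.25) = 1.2812 > 0, so the root lies in [1.25, 1.5]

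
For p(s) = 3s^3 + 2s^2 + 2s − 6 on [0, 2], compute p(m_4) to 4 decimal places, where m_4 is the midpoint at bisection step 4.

-0.7090

s = 1 gives p = 1, positive; keep [0, 1]
s = 0.5 gives p = -4.125, negative; keep [0.5, 1]
s = 0.75 gives p = -2.109375, negative; keep [0.75, 1]
s = 0.875 gives p = -0.709, negative; keep [0.875, 1]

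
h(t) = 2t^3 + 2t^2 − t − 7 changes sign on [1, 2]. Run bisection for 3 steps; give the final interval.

m = 1.5, h(m) = 2.75 (+); new bracket [1, 1.5]
m = 1.25, h(m) = -1.21875 (−); new bracket [1.25, 1.5]
m = 1.375, h(m) = 0.605469 (+); new bracket [1.25, 1.375]

[1.25, 1.375]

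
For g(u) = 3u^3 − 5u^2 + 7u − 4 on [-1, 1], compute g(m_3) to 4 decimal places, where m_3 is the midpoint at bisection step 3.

u = 0 gives g = -4, negative; keep [0, 1]
u = 0.5 gives g = -1.375, negative; keep [0.5, 1]
u = 0.75 gives g = -0.296875, negative; keep [0.75, 1]

-0.2969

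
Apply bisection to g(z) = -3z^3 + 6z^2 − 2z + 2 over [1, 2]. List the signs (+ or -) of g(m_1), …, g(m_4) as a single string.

++-+

g(1.5) = 2.375 > 0, so the root lies in [1.5, 2]
g(1.75) = 0.796875 > 0, so the root lies in [1.75, 2]
g(1.875) = -0.431641 < 0, so the root lies in [1.75, 1.875]
g(1.8125) = 0.2229 > 0, so the root lies in [1.8125, 1.875]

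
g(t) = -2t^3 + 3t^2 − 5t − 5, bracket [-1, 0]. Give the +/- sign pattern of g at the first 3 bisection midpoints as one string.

g(-0.5) = -1.5 < 0, so the root lies in [-1, -0.5]
g(-0.75) = 1.28125 > 0, so the root lies in [-0.75, -0.5]
g(-0.625) = -0.214844 < 0, so the root lies in [-0.75, -0.625]

-+-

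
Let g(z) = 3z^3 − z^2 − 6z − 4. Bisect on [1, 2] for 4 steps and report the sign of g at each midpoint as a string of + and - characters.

m = 1.5, g(m) = -5.125 (−); new bracket [1.5, 2]
m = 1.75, g(m) = -1.484375 (−); new bracket [1.75, 2]
m = 1.875, g(m) = 1.009766 (+); new bracket [1.75, 1.875]
m = 1.8125, g(m) = -0.2971 (−); new bracket [1.8125, 1.875]

--+-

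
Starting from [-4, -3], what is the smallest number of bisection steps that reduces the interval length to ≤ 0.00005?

Width after n steps is 1/2^n. Need 2^n ≥ 1/0.00005 = 20000.
2^14 = 16384 < 20000 ≤ 2^15 = 32768, so n = 15.

15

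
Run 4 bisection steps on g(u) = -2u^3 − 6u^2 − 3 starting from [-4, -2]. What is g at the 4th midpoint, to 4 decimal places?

-0.5586

g(-3) = -3 < 0, so the root lies in [-4, -3]
g(-3.5) = 9.25 > 0, so the root lies in [-3.5, -3]
g(-3.25) = 2.28125 > 0, so the root lies in [-3.25, -3]
g(-3.125) = -0.5586 < 0, so the root lies in [-3.25, -3.125]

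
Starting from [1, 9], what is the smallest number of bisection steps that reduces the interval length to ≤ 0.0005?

14

Width after n steps is 8/2^n. Need 2^n ≥ 8/0.0005 = 16000.
2^13 = 8192 < 16000 ≤ 2^14 = 16384, so n = 14.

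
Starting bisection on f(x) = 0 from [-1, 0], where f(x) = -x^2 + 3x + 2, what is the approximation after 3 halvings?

x = -0.5 gives f = 0.25, positive; keep [-1, -0.5]
x = -0.75 gives f = -0.8125, negative; keep [-0.75, -0.5]
x = -0.625 gives f = -0.265625, negative; keep [-0.625, -0.5]

-0.625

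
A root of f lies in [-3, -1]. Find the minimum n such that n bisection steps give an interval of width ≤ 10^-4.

15

Width after n steps is 2/2^n. Need 2^n ≥ 2/10^-4 = 20000.
2^14 = 16384 < 20000 ≤ 2^15 = 32768, so n = 15.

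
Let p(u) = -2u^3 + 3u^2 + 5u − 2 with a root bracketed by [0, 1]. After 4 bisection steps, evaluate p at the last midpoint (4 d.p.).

midpoint 0.5: p = 1 > 0 → [0, 0.5]
midpoint 0.25: p = -0.59375 < 0 → [0.25, 0.5]
midpoint 0.375: p = 0.191406 > 0 → [0.25, 0.375]
midpoint 0.3125: p = -0.2056 < 0 → [0.3125, 0.375]

-0.2056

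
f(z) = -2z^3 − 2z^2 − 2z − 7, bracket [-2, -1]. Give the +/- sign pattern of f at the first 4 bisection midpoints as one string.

f(-1.5) = -1.75 < 0, so the root lies in [-2, -1.5]
f(-1.75) = 1.09375 > 0, so the root lies in [-1.75, -1.5]
f(-1.625) = -0.449219 < 0, so the root lies in [-1.75, -1.625]
f(-1.6875) = 0.2905 > 0, so the root lies in [-1.6875, -1.625]

-+-+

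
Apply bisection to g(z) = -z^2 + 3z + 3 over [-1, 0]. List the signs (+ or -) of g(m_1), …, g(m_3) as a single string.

g(-0.5) = 1.25 > 0, so the root lies in [-1, -0.5]
g(-0.75) = 0.1875 > 0, so the root lies in [-1, -0.75]
g(-0.875) = -0.390625 < 0, so the root lies in [-0.875, -0.75]

++-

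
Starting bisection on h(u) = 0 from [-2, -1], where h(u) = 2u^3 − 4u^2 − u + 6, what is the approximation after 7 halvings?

-1.0703125

m = -1.5, h(m) = -8.25 (−); new bracket [-1.5, -1]
m = -1.25, h(m) = -2.90625 (−); new bracket [-1.25, -1]
m = -1.125, h(m) = -0.785156 (−); new bracket [-1.125, -1]
m = -1.0625, h(m) = 0.1479 (+); new bracket [-1.125, -1.0625]
m = -1.09375, h(m) = -0.3083 (−); new bracket [-1.09375, -1.0625]
m = -1.078125, h(m) = -0.0776 (−); new bracket [-1.078125, -1.0625]
m = -1.0703125, h(m) = 0.0358 (+); new bracket [-1.078125, -1.0703125]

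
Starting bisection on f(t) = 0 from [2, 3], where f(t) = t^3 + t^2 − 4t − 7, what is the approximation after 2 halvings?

2.25

f(2.5) = 4.875 > 0, so the root lies in [2, 2.5]
f(2.25) = 0.453125 > 0, so the root lies in [2, 2.25]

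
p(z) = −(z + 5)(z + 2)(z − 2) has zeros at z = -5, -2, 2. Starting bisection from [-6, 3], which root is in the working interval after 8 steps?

z = -1.5 gives p = 6.125, positive; keep [-1.5, 3]
z = 0.75 gives p = 19.765625, positive; keep [0.75, 3]
z = 1.875 gives p = 3.330078, positive; keep [1.875, 3]
z = 2.4375 gives p = -14.4392, negative; keep [1.875, 2.4375]
z = 2.15625 gives p = -4.6474, negative; keep [1.875, 2.15625]
z = 2.015625 gives p = -0.4402, negative; keep [1.875, 2.015625]
z = 1.9453125 gives p = 1.4985, positive; keep [1.9453125, 2.015625]
z = 1.98046875 gives p = 0.5427, positive; keep [1.98046875, 2.015625]

2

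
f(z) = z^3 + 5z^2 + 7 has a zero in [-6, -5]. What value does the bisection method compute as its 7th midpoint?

-5.2578125

f(-5.5) = -8.125 < 0, so the root lies in [-5.5, -5]
f(-5.25) = 0.109375 > 0, so the root lies in [-5.5, -5.25]
f(-5.375) = -3.833984 < 0, so the root lies in [-5.375, -5.25]
f(-5.3125) = -1.8196 < 0, so the root lies in [-5.3125, -5.25]
f(-5.28125) = -0.8445 < 0, so the root lies in [-5.28125, -5.25]
f(-5.265625) = -0.3649 < 0, so the root lies in [-5.265625, -5.25]
f(-5.2578125) = -0.1271 < 0, so the root lies in [-5.2578125, -5.25]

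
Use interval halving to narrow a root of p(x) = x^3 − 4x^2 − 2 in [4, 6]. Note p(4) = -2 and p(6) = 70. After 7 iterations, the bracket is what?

[4.109375, 4.125]

p(5) = 23 > 0, so the root lies in [4, 5]
p(4.5) = 8.125 > 0, so the root lies in [4, 4.5]
p(4.25) = 2.515625 > 0, so the root lies in [4, 4.25]
p(4.125) = 0.127 > 0, so the root lies in [4, 4.125]
p(4.0625) = -0.9685 < 0, so the root lies in [4.0625, 4.125]
p(4.09375) = -0.4289 < 0, so the root lies in [4.09375, 4.125]
p(4.109375) = -0.153 < 0, so the root lies in [4.109375, 4.125]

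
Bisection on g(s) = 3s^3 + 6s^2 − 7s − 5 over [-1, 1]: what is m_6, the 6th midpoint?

g(0) = -5 < 0, so the root lies in [-1, 0]
g(-0.5) = -0.375 < 0, so the root lies in [-1, -0.5]
g(-0.75) = 2.359375 > 0, so the root lies in [-0.75, -0.5]
g(-0.625) = 0.9863 > 0, so the root lies in [-0.625, -0.5]
g(-0.5625) = 0.302 > 0, so the root lies in [-0.5625, -0.5]
g(-0.53125) = -0.0377 < 0, so the root lies in [-0.5625, -0.53125]

-0.53125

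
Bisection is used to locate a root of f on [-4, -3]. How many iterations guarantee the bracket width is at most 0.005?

8

Width after n steps is 1/2^n. Need 2^n ≥ 1/0.005 = 200.
2^7 = 128 < 200 ≤ 2^8 = 256, so n = 8.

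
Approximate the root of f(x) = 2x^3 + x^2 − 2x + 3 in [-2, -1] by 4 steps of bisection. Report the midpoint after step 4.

-1.6875

f(-1.5) = 1.5 > 0, so the root lies in [-2, -1.5]
f(-1.75) = -1.15625 < 0, so the root lies in [-1.75, -1.5]
f(-1.625) = 0.308594 > 0, so the root lies in [-1.75, -1.625]
f(-1.6875) = -0.3882 < 0, so the root lies in [-1.6875, -1.625]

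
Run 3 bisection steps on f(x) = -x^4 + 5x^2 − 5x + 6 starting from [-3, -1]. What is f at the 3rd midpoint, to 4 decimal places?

f(-2) = 20 > 0, so the root lies in [-3, -2]
f(-2.5) = 10.6875 > 0, so the root lies in [-3, -2.5]
f(-2.75) = 0.371094 > 0, so the root lies in [-3, -2.75]

0.3711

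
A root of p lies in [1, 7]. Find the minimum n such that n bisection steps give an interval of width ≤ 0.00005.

Width after n steps is 6/2^n. Need 2^n ≥ 6/0.00005 = 120000.
2^16 = 65536 < 120000 ≤ 2^17 = 131072, so n = 17.

17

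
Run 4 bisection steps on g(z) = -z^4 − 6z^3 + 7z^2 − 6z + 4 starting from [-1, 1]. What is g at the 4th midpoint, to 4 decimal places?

-0.4963

m = 0, g(m) = 4 (+); new bracket [0, 1]
m = 0.5, g(m) = 1.9375 (+); new bracket [0.5, 1]
m = 0.75, g(m) = 0.589844 (+); new bracket [0.75, 1]
m = 0.875, g(m) = -0.4963 (−); new bracket [0.75, 0.875]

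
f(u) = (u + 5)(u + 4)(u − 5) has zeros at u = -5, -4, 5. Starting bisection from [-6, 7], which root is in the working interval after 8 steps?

u = 0.5 gives f = -111.375, negative; keep [0.5, 7]
u = 3.75 gives f = -84.765625, negative; keep [3.75, 7]
u = 5.375 gives f = 36.474609, positive; keep [3.75, 5.375]
u = 4.5625 gives f = -35.822, negative; keep [4.5625, 5.375]
u = 4.96875 gives f = -2.794, negative; keep [4.96875, 5.375]
u = 5.171875 gives f = 16.0351, positive; keep [4.96875, 5.171875]
u = 5.0703125 gives f = 6.4224, positive; keep [4.96875, 5.0703125]
u = 5.01953125 gives f = 1.7651, positive; keep [4.96875, 5.01953125]

5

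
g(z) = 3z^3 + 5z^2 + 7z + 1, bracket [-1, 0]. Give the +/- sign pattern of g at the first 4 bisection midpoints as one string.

m = -0.5, g(m) = -1.625 (−); new bracket [-0.5, 0]
m = -0.25, g(m) = -0.484375 (−); new bracket [-0.25, 0]
m = -0.125, g(m) = 0.197266 (+); new bracket [-0.25, -0.125]
m = -0.1875, g(m) = -0.1565 (−); new bracket [-0.1875, -0.125]

--+-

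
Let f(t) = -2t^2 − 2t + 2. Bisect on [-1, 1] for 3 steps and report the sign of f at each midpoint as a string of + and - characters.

f(0) = 2 > 0, so the root lies in [0, 1]
f(0.5) = 0.5 > 0, so the root lies in [0.5, 1]
f(0.75) = -0.625 < 0, so the root lies in [0.5, 0.75]

++-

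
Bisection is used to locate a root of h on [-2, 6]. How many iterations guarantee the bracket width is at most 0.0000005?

Width after n steps is 8/2^n. Need 2^n ≥ 8/0.0000005 = 16000000.
2^23 = 8388608 < 16000000 ≤ 2^24 = 16777216, so n = 24.

24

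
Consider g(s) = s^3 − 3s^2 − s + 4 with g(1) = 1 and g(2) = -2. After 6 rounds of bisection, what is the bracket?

[1.25, 1.265625]

midpoint 1.5: g = -0.875 < 0 → [1, 1.5]
midpoint 1.25: g = 0.015625 > 0 → [1.25, 1.5]
midpoint 1.375: g = -0.447266 < 0 → [1.25, 1.375]
midpoint 1.3125: g = -0.2195 < 0 → [1.25, 1.3125]
midpoint 1.28125: g = -0.1028 < 0 → [1.25, 1.28125]
midpoint 1.265625: g = -0.0438 < 0 → [1.25, 1.265625]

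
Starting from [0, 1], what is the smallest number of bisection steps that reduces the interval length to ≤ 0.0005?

Width after n steps is 1/2^n. Need 2^n ≥ 1/0.0005 = 2000.
2^10 = 1024 < 2000 ≤ 2^11 = 2048, so n = 11.

11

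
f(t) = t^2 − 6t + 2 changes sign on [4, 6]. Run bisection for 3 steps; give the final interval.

t = 5 gives f = -3, negative; keep [5, 6]
t = 5.5 gives f = -0.75, negative; keep [5.5, 6]
t = 5.75 gives f = 0.5625, positive; keep [5.5, 5.75]

[5.5, 5.75]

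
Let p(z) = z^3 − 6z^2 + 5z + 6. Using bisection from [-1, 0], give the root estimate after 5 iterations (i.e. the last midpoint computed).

p(-0.5) = 1.875 > 0, so the root lies in [-1, -0.5]
p(-0.75) = -1.546875 < 0, so the root lies in [-0.75, -0.5]
p(-0.625) = 0.287109 > 0, so the root lies in [-0.75, -0.625]
p(-0.6875) = -0.5984 < 0, so the root lies in [-0.6875, -0.625]
p(-0.65625) = -0.1479 < 0, so the root lies in [-0.65625, -0.625]

-0.65625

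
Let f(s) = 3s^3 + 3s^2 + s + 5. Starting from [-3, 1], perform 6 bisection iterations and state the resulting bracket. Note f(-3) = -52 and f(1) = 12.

midpoint -1: f = 4 > 0 → [-3, -1]
midpoint -2: f = -9 < 0 → [-2, -1]
midpoint -1.5: f = 0.125 > 0 → [-2, -1.5]
midpoint -1.75: f = -3.6406 < 0 → [-1.75, -1.5]
midpoint -1.625: f = -1.5762 < 0 → [-1.625, -1.5]
midpoint -1.5625: f = -0.6824 < 0 → [-1.5625, -1.5]

[-1.5625, -1.5]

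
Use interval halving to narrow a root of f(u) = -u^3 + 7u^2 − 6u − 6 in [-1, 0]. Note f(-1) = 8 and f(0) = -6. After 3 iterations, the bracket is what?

[-0.625, -0.5]

f(-0.5) = -1.125 < 0, so the root lies in [-1, -0.5]
f(-0.75) = 2.859375 > 0, so the root lies in [-0.75, -0.5]
f(-0.625) = 0.728516 > 0, so the root lies in [-0.625, -0.5]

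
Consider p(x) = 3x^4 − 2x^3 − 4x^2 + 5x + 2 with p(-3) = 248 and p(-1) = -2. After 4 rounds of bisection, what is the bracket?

[-1.25, -1.125]

midpoint -2: p = 40 > 0 → [-2, -1]
midpoint -1.5: p = 7.4375 > 0 → [-1.5, -1]
midpoint -1.25: p = 0.730469 > 0 → [-1.25, -1]
midpoint -1.125: p = -1.0344 < 0 → [-1.25, -1.125]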